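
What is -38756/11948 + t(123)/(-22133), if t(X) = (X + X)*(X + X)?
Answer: -395207929/66111271 ≈ -5.9779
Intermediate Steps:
t(X) = 4*X² (t(X) = (2*X)*(2*X) = 4*X²)
-38756/11948 + t(123)/(-22133) = -38756/11948 + (4*123²)/(-22133) = -38756*1/11948 + (4*15129)*(-1/22133) = -9689/2987 + 60516*(-1/22133) = -9689/2987 - 60516/22133 = -395207929/66111271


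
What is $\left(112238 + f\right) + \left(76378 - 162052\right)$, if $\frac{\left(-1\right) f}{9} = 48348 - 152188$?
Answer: $961124$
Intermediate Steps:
$f = 934560$ ($f = - 9 \left(48348 - 152188\right) = \left(-9\right) \left(-103840\right) = 934560$)
$\left(112238 + f\right) + \left(76378 - 162052\right) = \left(112238 + 934560\right) + \left(76378 - 162052\right) = 1046798 - 85674 = 961124$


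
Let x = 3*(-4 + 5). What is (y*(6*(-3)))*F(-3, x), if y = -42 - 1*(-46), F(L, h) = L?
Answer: 216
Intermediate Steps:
x = 3 (x = 3*1 = 3)
y = 4 (y = -42 + 46 = 4)
(y*(6*(-3)))*F(-3, x) = (4*(6*(-3)))*(-3) = (4*(-18))*(-3) = -72*(-3) = 216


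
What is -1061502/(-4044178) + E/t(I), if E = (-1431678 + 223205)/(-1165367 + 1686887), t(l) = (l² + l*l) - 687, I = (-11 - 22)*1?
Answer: 58608725280889/224621249174640 ≈ 0.26092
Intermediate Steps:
I = -33 (I = -33*1 = -33)
t(l) = -687 + 2*l² (t(l) = (l² + l²) - 687 = 2*l² - 687 = -687 + 2*l²)
E = -1208473/521520 ≈ -2.3172
-1061502/(-4044178) + E/t(I) = -1061502/(-4044178) - 1208473/(521520*(-687 + 2*(-33)²)) = -1061502*(-1/4044178) - 1208473/(521520*(-687 + 2*1089)) = 530751/2022089 - 1208473/(521520*(-687 + 2178)) = 530751/2022089 - 1208473/521520/1491 = 530751/2022089 - 1208473/521520*1/1491 = 530751/2022089 - 172639/111083760 = 58608725280889/224621249174640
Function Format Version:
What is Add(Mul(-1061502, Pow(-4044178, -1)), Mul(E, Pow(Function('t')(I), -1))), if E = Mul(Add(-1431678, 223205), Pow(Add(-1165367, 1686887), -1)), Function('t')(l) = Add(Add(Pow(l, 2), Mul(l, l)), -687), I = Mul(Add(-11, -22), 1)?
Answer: Rational(58608725280889, 224621249174640) ≈ 0.26092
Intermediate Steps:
I = -33 (I = Mul(-33, 1) = -33)
Function('t')(l) = Add(-687, Mul(2, Pow(l, 2))) (Function('t')(l) = Add(Add(Pow(l, 2), Pow(l, 2)), -687) = Add(Mul(2, Pow(l, 2)), -687) = Add(-687, Mul(2, Pow(l, 2))))
E = Rational(-1208473, 521520) (E = Mul(-1208473, Pow(521520, -1)) = Mul(-1208473, Rational(1, 521520)) = Rational(-1208473, 521520) ≈ -2.3172)
Add(Mul(-1061502, Pow(-4044178, -1)), Mul(E, Pow(Function('t')(I), -1))) = Add(Mul(-1061502, Pow(-4044178, -1)), Mul(Rational(-1208473, 521520), Pow(Add(-687, Mul(2, Pow(-33, 2))), -1))) = Add(Mul(-1061502, Rational(-1, 4044178)), Mul(Rational(-1208473, 521520), Pow(Add(-687, Mul(2, 1089)), -1))) = Add(Rational(530751, 2022089), Mul(Rational(-1208473, 521520), Pow(Add(-687, 2178), -1))) = Add(Rational(530751, 2022089), Mul(Rational(-1208473, 521520), Pow(1491, -1))) = Add(Rational(530751, 2022089), Mul(Rational(-1208473, 521520), Rational(1, 1491))) = Add(Rational(530751, 2022089), Rational(-172639, 111083760)) = Rational(58608725280889, 224621249174640)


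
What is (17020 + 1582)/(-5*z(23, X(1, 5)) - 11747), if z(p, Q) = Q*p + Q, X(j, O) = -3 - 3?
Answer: -18602/11027 ≈ -1.6870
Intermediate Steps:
X(j, O) = -6
z(p, Q) = Q + Q*p
(17020 + 1582)/(-5*z(23, X(1, 5)) - 11747) = (17020 + 1582)/(-(-30)*(1 + 23) - 11747) = 18602/(-(-30)*24 - 11747) = 18602/(-5*(-144) - 11747) = 18602/(720 - 11747) = 18602/(-11027) = 18602*(-1/11027) = -18602/11027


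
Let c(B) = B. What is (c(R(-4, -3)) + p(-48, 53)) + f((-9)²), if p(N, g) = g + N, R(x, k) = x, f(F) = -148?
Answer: -147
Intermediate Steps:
p(N, g) = N + g
(c(R(-4, -3)) + p(-48, 53)) + f((-9)²) = (-4 + (-48 + 53)) - 148 = (-4 + 5) - 148 = 1 - 148 = -147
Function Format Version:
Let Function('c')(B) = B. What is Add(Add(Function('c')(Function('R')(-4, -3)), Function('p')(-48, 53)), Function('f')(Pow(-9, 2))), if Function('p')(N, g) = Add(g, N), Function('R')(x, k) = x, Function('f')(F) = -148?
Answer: -147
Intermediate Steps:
Function('p')(N, g) = Add(N, g)
Add(Add(Function('c')(Function('R')(-4, -3)), Function('p')(-48, 53)), Function('f')(Pow(-9, 2))) = Add(Add(-4, Add(-48, 53)), -148) = Add(Add(-4, 5), -148) = Add(1, -148) = -147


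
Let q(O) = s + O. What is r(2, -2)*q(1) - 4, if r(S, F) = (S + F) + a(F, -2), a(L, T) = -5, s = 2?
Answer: -19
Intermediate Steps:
q(O) = 2 + O
r(S, F) = -5 + F + S (r(S, F) = (S + F) - 5 = (F + S) - 5 = -5 + F + S)
r(2, -2)*q(1) - 4 = (-5 - 2 + 2)*(2 + 1) - 4 = -5*3 - 4 = -15 - 4 = -19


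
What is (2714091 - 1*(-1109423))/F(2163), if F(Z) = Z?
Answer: 3823514/2163 ≈ 1767.7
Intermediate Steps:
(2714091 - 1*(-1109423))/F(2163) = (2714091 - 1*(-1109423))/2163 = (2714091 + 1109423)*(1/2163) = 3823514*(1/2163) = 3823514/2163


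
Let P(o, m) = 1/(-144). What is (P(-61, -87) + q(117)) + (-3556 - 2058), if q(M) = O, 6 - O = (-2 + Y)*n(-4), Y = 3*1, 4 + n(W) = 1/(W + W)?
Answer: -806959/144 ≈ -5603.9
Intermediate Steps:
n(W) = -4 + 1/(2*W) (n(W) = -4 + 1/(W + W) = -4 + 1/(2*W))
Y = 3
O = 81/8 (O = 6 - (-2 + 3)*(-4 + (1/2)/(-4)) = 6 - (-4 + (1/2)*(-1/4)) = 6 - (-4 - 1/8) = 6 - (-33)/8 = 6 - 1*(-33/8) = 6 + 33/8 = 81/8 ≈ 10.125)
q(M) = 81/8
P(o, m) = -1/144
(P(-61, -87) + q(117)) + (-3556 - 2058) = (-1/144 + 81/8) + (-3556 - 2058) = 1457/144 - 5614 = -806959/144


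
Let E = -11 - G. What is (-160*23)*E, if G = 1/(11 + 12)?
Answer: 40640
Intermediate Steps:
G = 1/23 ≈ 0.043478
E = -254/23 (E = -11 - 1*1/23 = -11 - 1/23 = -254/23 ≈ -11.043)
(-160*23)*E = -160*23*(-254/23) = -3680*(-254/23) = 40640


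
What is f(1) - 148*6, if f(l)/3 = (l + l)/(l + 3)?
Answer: -1773/2 ≈ -886.50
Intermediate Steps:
f(l) = 6*l/(3 + l) (f(l) = 3*((l + l)/(l + 3)) = 3*((2*l)/(3 + l)) = 3*(2*l/(3 + l)) = 6*l/(3 + l))
f(1) - 148*6 = 6*1/(3 + 1) - 148*6 = 6*1/4 - 888 = 6*1*(¼) - 888 = 3/2 - 888 = -1773/2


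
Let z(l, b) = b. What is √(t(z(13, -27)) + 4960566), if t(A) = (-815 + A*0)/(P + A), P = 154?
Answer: √80008865509/127 ≈ 2227.2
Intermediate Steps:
t(A) = -815/(154 + A) (t(A) = (-815 + A*0)/(154 + A) = (-815 + 0)/(154 + A) = -815/(154 + A))
√(t(z(13, -27)) + 4960566) = √(-815/(154 - 27) + 4960566) = √(-815/127 + 4960566) = √(629991067/127) = √80008865509/127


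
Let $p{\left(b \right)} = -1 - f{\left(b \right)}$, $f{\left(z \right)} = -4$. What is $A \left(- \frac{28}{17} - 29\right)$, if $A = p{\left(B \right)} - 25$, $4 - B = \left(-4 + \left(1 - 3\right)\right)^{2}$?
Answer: $\frac{11462}{17} \approx 674.24$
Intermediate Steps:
$B = -32$ ($B = 4 - \left(-4 + \left(1 - 3\right)\right)^{2} = 4 - \left(-4 - 2\right)^{2} = 4 - \left(-6\right)^{2} = 4 - 36 = -32$)
$p{\left(b \right)} = 3$ ($p{\left(b \right)} = -1 - -4 = -1 + 4 = 3$)
$A = -22$ ($A = 3 - 25 = -22$)
$A \left(- \frac{28}{17} - 29\right) = - 22 \left(- \frac{28}{17} - 29\right) = \left(-22\right) \left(- \frac{521}{17}\right) = \frac{11462}{17}$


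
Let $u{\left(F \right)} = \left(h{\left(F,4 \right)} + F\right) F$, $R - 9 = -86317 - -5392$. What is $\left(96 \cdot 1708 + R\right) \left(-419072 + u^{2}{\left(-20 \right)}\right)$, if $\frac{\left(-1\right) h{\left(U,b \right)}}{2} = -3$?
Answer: $-28293490944$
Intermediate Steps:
$h{\left(U,b \right)} = 6$ ($h{\left(U,b \right)} = \left(-2\right) \left(-3\right) = 6$)
$R = -80916$ ($R = 9 - 80925 = -80916$)
$u{\left(F \right)} = F \left(6 + F\right)$ ($u{\left(F \right)} = \left(6 + F\right) F = F \left(6 + F\right)$)
$\left(96 \cdot 1708 + R\right) \left(-419072 + u^{2}{\left(-20 \right)}\right) = \left(96 \cdot 1708 - 80916\right) \left(-419072 + \left(- 20 \left(6 - 20\right)\right)^{2}\right) = \left(163968 - 80916\right) \left(-419072 + \left(\left(-20\right) \left(-14\right)\right)^{2}\right) = 83052 \left(-419072 + 280^{2}\right) = 83052 \left(-419072 + 78400\right) = 83052 \left(-340672\right) = -28293490944$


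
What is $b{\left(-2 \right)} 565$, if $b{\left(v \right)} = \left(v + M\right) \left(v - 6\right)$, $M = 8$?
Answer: $-27120$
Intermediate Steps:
$b{\left(v \right)} = \left(-6 + v\right) \left(8 + v\right)$ ($b{\left(v \right)} = \left(v + 8\right) \left(v - 6\right) = \left(8 + v\right) \left(-6 + v\right) = \left(-6 + v\right) \left(8 + v\right)$)
$b{\left(-2 \right)} 565 = \left(-48 + \left(-2\right)^{2} + 2 \left(-2\right)\right) 565 = \left(-48 + 4 - 4\right) 565 = \left(-48\right) 565 = -27120$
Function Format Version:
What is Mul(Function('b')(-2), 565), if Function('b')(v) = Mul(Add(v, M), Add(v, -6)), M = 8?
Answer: -27120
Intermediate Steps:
Function('b')(v) = Mul(Add(-6, v), Add(8, v)) (Function('b')(v) = Mul(Add(v, 8), Add(v, -6)) = Mul(Add(8, v), Add(-6, v)) = Mul(Add(-6, v), Add(8, v)))
Mul(Function('b')(-2), 565) = Mul(Add(-48, Pow(-2, 2), Mul(2, -2)), 565) = Mul(Add(-48, 4, -4), 565) = Mul(-48, 565) = -27120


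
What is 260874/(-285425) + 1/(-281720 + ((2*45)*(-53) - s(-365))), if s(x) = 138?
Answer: -74774078297/81810796900 ≈ -0.91399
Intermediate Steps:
260874/(-285425) + 1/(-281720 + ((2*45)*(-53) - s(-365))) = 260874/(-285425) + 1/(-281720 + ((2*45)*(-53) - 1*138)) = 260874*(-1/285425) + 1/(-281720 + (90*(-53) - 138)) = -260874/285425 + 1/(-281720 + (-4770 - 138)) = -260874/285425 + 1/(-281720 - 4908) = -260874/285425 + 1/(-286628) = -260874/285425 - 1/286628 = -74774078297/81810796900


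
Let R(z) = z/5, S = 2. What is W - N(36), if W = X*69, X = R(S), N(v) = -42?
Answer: 348/5 ≈ 69.600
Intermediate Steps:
R(z) = z/5 (R(z) = z*(1/5) = z/5)
X = 2/5 (X = (1/5)*2 = 2/5 ≈ 0.40000)
W = 138/5 (W = (2/5)*69 = 138/5 ≈ 27.600)
W - N(36) = 138/5 - 1*(-42) = 138/5 + 42 = 348/5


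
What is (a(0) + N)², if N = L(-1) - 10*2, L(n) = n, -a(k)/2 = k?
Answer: 441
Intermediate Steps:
a(k) = -2*k
N = -21 (N = -1 - 10*2 = -1 - 1*20 = -1 - 20 = -21)
(a(0) + N)² = (-2*0 - 21)² = (0 - 21)² = (-21)² = 441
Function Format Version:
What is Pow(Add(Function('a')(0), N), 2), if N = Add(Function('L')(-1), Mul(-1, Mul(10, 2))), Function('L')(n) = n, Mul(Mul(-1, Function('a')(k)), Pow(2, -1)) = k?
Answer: 441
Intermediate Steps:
Function('a')(k) = Mul(-2, k)
N = -21 (N = Add(-1, Mul(-1, Mul(10, 2))) = Add(-1, Mul(-1, 20)) = Add(-1, -20) = -21)
Pow(Add(Function('a')(0), N), 2) = Pow(Add(Mul(-2, 0), -21), 2) = Pow(Add(0, -21), 2) = Pow(-21, 2) = 441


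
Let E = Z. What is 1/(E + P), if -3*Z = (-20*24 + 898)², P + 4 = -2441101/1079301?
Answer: -1079301/62866687613 ≈ -1.7168e-5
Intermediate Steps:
P = -6758305/1079301 (P = -4 - 2441101/1079301 = -6758305/1079301 ≈ -6.2617)
Z = -174724/3 (Z = -(-20*24 + 898)²/3 = -(-480 + 898)²/3 = -⅓*418² = -⅓*174724 = -174724/3 ≈ -58241.)
E = -174724/3 ≈ -58241.
1/(E + P) = 1/(-174724/3 - 6758305/1079301) = 1/(-62866687613/1079301) = -1079301/62866687613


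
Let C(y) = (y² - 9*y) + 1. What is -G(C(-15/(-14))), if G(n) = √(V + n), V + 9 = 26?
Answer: -9*√23/14 ≈ -3.0830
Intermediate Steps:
V = 17 (V = -9 + 26 = 17)
C(y) = 1 + y² - 9*y
G(n) = √(17 + n)
-G(C(-15/(-14))) = -√(17 + (1 + (-15/(-14))² - (-135)/(-14))) = -√(17 + (1 + (-15*(-1/14))² - (-135)*(-1)/14)) = -√(17 + (1 + (15/14)² - 9*15/14)) = -√(17 + (1 + 225/196 - 135/14)) = -√(17 - 1469/196) = -√(1863/196) = -9*√23/14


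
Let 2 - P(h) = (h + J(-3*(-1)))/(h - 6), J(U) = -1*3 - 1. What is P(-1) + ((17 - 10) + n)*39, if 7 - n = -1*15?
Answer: 7926/7 ≈ 1132.3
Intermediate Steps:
n = 22 (n = 7 - (-1)*15 = 7 - 1*(-15) = 7 + 15 = 22)
J(U) = -4 (J(U) = -3 - 1 = -4)
P(h) = 2 - (-4 + h)/(-6 + h) (P(h) = 2 - (h - 4)/(h - 6) = 2 - (-4 + h)/(-6 + h))
P(-1) + ((17 - 10) + n)*39 = (-8 - 1)/(-6 - 1) + ((17 - 10) + 22)*39 = -9/(-7) + (7 + 22)*39 = -⅐*(-9) + 29*39 = 9/7 + 1131 = 7926/7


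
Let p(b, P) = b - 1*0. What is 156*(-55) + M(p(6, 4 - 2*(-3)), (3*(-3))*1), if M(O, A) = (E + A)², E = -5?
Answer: -8384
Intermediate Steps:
p(b, P) = b (p(b, P) = b + 0 = b)
M(O, A) = (-5 + A)²
156*(-55) + M(p(6, 4 - 2*(-3)), (3*(-3))*1) = 156*(-55) + (-5 + (3*(-3))*1)² = -8580 + (-5 - 9*1)² = -8580 + (-5 - 9)² = -8580 + (-14)² = -8580 + 196 = -8384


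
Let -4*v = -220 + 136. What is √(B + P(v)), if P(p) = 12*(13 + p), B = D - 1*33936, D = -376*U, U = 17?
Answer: 4*I*√2495 ≈ 199.8*I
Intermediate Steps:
D = -6392 (D = -376*17 = -6392)
v = 21 (v = -(-220 + 136)/4 = -¼*(-84) = 21)
B = -40328 (B = -6392 - 1*33936 = -6392 - 33936 = -40328)
P(p) = 156 + 12*p
√(B + P(v)) = √(-40328 + (156 + 12*21)) = √(-40328 + (156 + 252)) = √(-40328 + 408) = √(-39920) = 4*I*√2495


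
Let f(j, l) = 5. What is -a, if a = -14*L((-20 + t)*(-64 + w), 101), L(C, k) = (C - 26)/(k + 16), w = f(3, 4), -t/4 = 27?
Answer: 105364/117 ≈ 900.55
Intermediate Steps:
t = -108 (t = -4*27 = -108)
w = 5
L(C, k) = (-26 + C)/(16 + k)
a = -105364/117 (a = -14*(-26 + (-20 - 108)*(-64 + 5))/(16 + 101) = -14*(-26 - 128*(-59))/117 = -14*(-26 + 7552)/117 = -14*7526/117 = -105364/117 ≈ -900.55)
-a = -1*(-105364/117) = 105364/117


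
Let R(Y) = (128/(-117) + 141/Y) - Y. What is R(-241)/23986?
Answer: 3374066/338166621 ≈ 0.0099775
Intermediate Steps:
R(Y) = -128/117 - Y + 141/Y (R(Y) = (128*(-1/117) + 141/Y) - Y = (-128/117 + 141/Y) - Y = -128/117 - Y + 141/Y)
R(-241)/23986 = (-128/117 - 1*(-241) + 141/(-241))/23986 = (-128/117 + 241 + 141*(-1/241))*(1/23986) = (-128/117 + 241 - 141/241)*(1/23986) = (6748132/28197)*(1/23986) = 3374066/338166621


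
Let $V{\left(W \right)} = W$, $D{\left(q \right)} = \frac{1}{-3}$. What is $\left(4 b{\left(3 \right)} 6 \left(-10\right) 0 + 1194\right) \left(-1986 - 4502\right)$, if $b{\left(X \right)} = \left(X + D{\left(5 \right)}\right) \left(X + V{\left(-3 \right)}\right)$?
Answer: $-7746672$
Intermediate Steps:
$D{\left(q \right)} = - \frac{1}{3}$
$b{\left(X \right)} = \left(-3 + X\right) \left(- \frac{1}{3} + X\right)$ ($b{\left(X \right)} = \left(X - \frac{1}{3}\right) \left(X - 3\right) = \left(- \frac{1}{3} + X\right) \left(-3 + X\right) = \left(-3 + X\right) \left(- \frac{1}{3} + X\right)$)
$\left(4 b{\left(3 \right)} 6 \left(-10\right) 0 + 1194\right) \left(-1986 - 4502\right) = \left(4 \left(1 + 3^{2} - 10\right) 6 \left(-10\right) 0 + 1194\right) \left(-1986 - 4502\right) = \left(4 \left(1 + 9 - 10\right) 6 \left(-10\right) 0 + 1194\right) \left(-6488\right) = \left(4 \cdot 0 \cdot 6 \left(-10\right) 0 + 1194\right) \left(-6488\right) = \left(0 \cdot 6 \left(-10\right) 0 + 1194\right) \left(-6488\right) = \left(0 \left(-10\right) 0 + 1194\right) \left(-6488\right) = \left(0 \cdot 0 + 1194\right) \left(-6488\right) = \left(0 + 1194\right) \left(-6488\right) = 1194 \left(-6488\right) = -7746672$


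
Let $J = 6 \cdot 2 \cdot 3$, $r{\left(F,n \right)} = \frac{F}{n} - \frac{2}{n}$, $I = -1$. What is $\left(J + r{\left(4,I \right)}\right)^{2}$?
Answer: $1156$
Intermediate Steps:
$r{\left(F,n \right)} = - \frac{2}{n} + \frac{F}{n}$
$J = 36$ ($J = 12 \cdot 3 = 36$)
$\left(J + r{\left(4,I \right)}\right)^{2} = \left(36 + \frac{-2 + 4}{-1}\right)^{2} = \left(36 - 2\right)^{2} = 34^{2} = 1156$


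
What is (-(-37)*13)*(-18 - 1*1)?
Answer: -9139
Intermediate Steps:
(-(-37)*13)*(-18 - 1*1) = (-37*(-13))*(-18 - 1) = 481*(-19) = -9139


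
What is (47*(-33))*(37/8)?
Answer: -57387/8 ≈ -7173.4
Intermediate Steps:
(47*(-33))*(37/8) = -57387/8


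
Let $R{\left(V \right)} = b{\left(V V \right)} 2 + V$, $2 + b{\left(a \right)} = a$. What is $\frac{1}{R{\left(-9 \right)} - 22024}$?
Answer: $- \frac{1}{21875} \approx -4.5714 \cdot 10^{-5}$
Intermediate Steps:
$b{\left(a \right)} = -2 + a$
$R{\left(V \right)} = -4 + V + 2 V^{2}$ ($R{\left(V \right)} = \left(-2 + V V\right) 2 + V = \left(-2 + V^{2}\right) 2 + V = \left(-4 + 2 V^{2}\right) + V = -4 + V + 2 V^{2}$)
$\frac{1}{R{\left(-9 \right)} - 22024} = \frac{1}{\left(-4 - 9 + 2 \left(-9\right)^{2}\right) - 22024} = \frac{1}{\left(-4 - 9 + 2 \cdot 81\right) - 22024} = \frac{1}{\left(-4 - 9 + 162\right) - 22024} = \frac{1}{149 - 22024} = \frac{1}{-21875} = - \frac{1}{21875}$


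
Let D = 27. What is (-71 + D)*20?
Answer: -880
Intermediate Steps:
(-71 + D)*20 = (-71 + 27)*20 = -44*20 = -880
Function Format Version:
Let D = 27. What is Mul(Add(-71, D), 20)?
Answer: -880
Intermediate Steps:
Mul(Add(-71, D), 20) = Mul(Add(-71, 27), 20) = Mul(-44, 20) = -880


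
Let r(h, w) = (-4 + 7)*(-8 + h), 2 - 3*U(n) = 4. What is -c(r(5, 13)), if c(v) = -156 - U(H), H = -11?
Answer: 466/3 ≈ 155.33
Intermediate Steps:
U(n) = -2/3 (U(n) = 2/3 - 1/3*4 = 2/3 - 4/3 = -2/3)
r(h, w) = -24 + 3*h (r(h, w) = 3*(-8 + h) = -24 + 3*h)
c(v) = -466/3 (c(v) = -156 - 1*(-2/3) = -156 + 2/3 = -466/3)
-c(r(5, 13)) = -1*(-466/3) = 466/3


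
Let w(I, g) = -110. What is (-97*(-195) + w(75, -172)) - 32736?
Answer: -13931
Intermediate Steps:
(-97*(-195) + w(75, -172)) - 32736 = (-97*(-195) - 110) - 32736 = (18915 - 110) - 32736 = 18805 - 32736 = -13931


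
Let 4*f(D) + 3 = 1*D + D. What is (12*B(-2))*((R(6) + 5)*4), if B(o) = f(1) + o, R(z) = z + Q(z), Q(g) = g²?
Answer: -5076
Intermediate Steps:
f(D) = -¾ + D/2 (f(D) = -¾ + (1*D + D)/4 = -¾ + (D + D)/4 = -¾ + (2*D)/4 = -¾ + D/2)
R(z) = z + z²
B(o) = -¼ + o (B(o) = (-¾ + (½)*1) + o = (-¾ + ½) + o = -¼ + o)
(12*B(-2))*((R(6) + 5)*4) = (12*(-¼ - 2))*((6*(1 + 6) + 5)*4) = (12*(-9/4))*((6*7 + 5)*4) = -27*(42 + 5)*4 = -1269*4 = -27*188 = -5076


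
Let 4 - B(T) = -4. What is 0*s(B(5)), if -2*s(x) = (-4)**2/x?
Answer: 0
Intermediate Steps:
B(T) = 8 (B(T) = 4 - 1*(-4) = 4 + 4 = 8)
s(x) = -8/x (s(x) = -(-4)**2/(2*x) = -8/x)
0*s(B(5)) = 0*(-8/8) = 0*(-8*1/8) = 0*(-1) = 0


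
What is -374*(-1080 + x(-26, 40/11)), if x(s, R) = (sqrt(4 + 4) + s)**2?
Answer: 148104 + 38896*sqrt(2) ≈ 2.0311e+5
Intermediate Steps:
x(s, R) = (s + 2*sqrt(2))**2 (x(s, R) = (sqrt(8) + s)**2 = (2*sqrt(2) + s)**2 = (s + 2*sqrt(2))**2)
-374*(-1080 + x(-26, 40/11)) = -374*(-1080 + (-26 + 2*sqrt(2))**2) = 403920 - 374*(-26 + 2*sqrt(2))**2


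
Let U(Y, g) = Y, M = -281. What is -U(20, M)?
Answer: -20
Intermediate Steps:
-U(20, M) = -1*20 = -20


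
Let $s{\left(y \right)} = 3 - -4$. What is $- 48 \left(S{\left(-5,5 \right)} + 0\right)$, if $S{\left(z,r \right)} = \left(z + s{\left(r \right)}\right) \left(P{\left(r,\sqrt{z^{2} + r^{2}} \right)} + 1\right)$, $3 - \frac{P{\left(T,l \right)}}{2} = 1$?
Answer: $-480$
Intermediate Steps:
$P{\left(T,l \right)} = 4$ ($P{\left(T,l \right)} = 6 - 2 = 4$)
$s{\left(y \right)} = 7$ ($s{\left(y \right)} = 3 + 4 = 7$)
$S{\left(z,r \right)} = 35 + 5 z$ ($S{\left(z,r \right)} = \left(z + 7\right) \left(4 + 1\right) = \left(7 + z\right) 5 = 35 + 5 z$)
$- 48 \left(S{\left(-5,5 \right)} + 0\right) = - 48 \left(\left(35 + 5 \left(-5\right)\right) + 0\right) = - 48 \left(\left(35 - 25\right) + 0\right) = - 48 \left(10 + 0\right) = \left(-48\right) 10 = -480$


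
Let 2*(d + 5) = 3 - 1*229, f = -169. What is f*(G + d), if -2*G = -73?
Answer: 27547/2 ≈ 13774.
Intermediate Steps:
G = 73/2 (G = -½*(-73) = 73/2 ≈ 36.500)
d = -118 (d = -5 + (3 - 1*229)/2 = -5 + (3 - 229)/2 = -5 + (½)*(-226) = -5 - 113 = -118)
f*(G + d) = -169*(73/2 - 118) = -169*(-163/2) = 27547/2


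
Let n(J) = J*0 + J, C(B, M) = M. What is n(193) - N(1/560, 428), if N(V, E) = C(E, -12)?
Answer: 205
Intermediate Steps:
N(V, E) = -12
n(J) = J (n(J) = 0 + J = J)
n(193) - N(1/560, 428) = 193 - 1*(-12) = 193 + 12 = 205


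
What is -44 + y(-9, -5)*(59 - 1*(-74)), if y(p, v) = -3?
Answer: -443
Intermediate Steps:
-44 + y(-9, -5)*(59 - 1*(-74)) = -44 - 3*(59 - 1*(-74)) = -44 - 3*(59 + 74) = -44 - 3*133 = -44 - 399 = -443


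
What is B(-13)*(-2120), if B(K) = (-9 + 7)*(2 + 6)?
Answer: 33920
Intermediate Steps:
B(K) = -16 (B(K) = -2*8 = -16)
B(-13)*(-2120) = -16*(-2120) = 33920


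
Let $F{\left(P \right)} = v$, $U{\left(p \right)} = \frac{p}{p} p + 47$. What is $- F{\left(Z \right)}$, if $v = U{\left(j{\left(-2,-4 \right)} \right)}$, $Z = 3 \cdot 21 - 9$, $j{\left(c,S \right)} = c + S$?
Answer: $-41$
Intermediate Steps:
$j{\left(c,S \right)} = S + c$
$Z = 54$ ($Z = 63 - 9 = 54$)
$U{\left(p \right)} = 47 + p$ ($U{\left(p \right)} = 1 p + 47 = p + 47 = 47 + p$)
$v = 41$ ($v = 47 - 6 = 41$)
$F{\left(P \right)} = 41$
$- F{\left(Z \right)} = \left(-1\right) 41 = -41$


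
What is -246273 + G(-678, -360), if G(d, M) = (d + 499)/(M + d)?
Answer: -255631195/1038 ≈ -2.4627e+5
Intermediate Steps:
G(d, M) = (499 + d)/(M + d)
-246273 + G(-678, -360) = -246273 + (499 - 678)/(-360 - 678) = -246273 - 179/(-1038) = -246273 - 1/1038*(-179) = -246273 + 179/1038 = -255631195/1038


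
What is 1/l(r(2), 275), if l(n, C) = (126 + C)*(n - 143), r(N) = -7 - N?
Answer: -1/60952 ≈ -1.6406e-5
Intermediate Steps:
l(n, C) = (-143 + n)*(126 + C) (l(n, C) = (126 + C)*(-143 + n) = (-143 + n)*(126 + C))
1/l(r(2), 275) = 1/(-18018 - 143*275 + 126*(-7 - 1*2) + 275*(-7 - 1*2)) = 1/(-18018 - 39325 + 126*(-7 - 2) + 275*(-7 - 2)) = 1/(-18018 - 39325 + 126*(-9) + 275*(-9)) = 1/(-18018 - 39325 - 1134 - 2475) = 1/(-60952) = -1/60952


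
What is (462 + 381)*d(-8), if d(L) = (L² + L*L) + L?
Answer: 101160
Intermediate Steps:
d(L) = L + 2*L² (d(L) = (L² + L²) + L = 2*L² + L = L + 2*L²)
(462 + 381)*d(-8) = (462 + 381)*(-8*(1 + 2*(-8))) = 843*(-8*(1 - 16)) = 843*(-8*(-15)) = 843*120 = 101160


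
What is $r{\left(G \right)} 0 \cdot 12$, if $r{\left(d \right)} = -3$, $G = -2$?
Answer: $0$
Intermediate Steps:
$r{\left(G \right)} 0 \cdot 12 = \left(-3\right) 0 \cdot 12 = 0 \cdot 12 = 0$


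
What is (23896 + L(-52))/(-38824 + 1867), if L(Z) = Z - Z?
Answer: -23896/36957 ≈ -0.64659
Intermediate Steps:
L(Z) = 0
(23896 + L(-52))/(-38824 + 1867) = (23896 + 0)/(-38824 + 1867) = 23896/(-36957) = 23896*(-1/36957) = -23896/36957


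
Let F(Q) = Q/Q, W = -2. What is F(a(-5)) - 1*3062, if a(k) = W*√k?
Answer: -3061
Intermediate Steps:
a(k) = -2*√k
F(Q) = 1
F(a(-5)) - 1*3062 = 1 - 1*3062 = 1 - 3062 = -3061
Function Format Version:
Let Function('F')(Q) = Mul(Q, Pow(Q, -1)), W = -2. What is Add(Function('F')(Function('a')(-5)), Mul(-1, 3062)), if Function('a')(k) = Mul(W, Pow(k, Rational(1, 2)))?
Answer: -3061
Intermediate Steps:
Function('a')(k) = Mul(-2, Pow(k, Rational(1, 2)))
Function('F')(Q) = 1
Add(Function('F')(Function('a')(-5)), Mul(-1, 3062)) = Add(1, Mul(-1, 3062)) = Add(1, -3062) = -3061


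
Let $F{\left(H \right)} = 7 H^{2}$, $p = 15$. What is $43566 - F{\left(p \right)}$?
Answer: $41991$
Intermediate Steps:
$43566 - F{\left(p \right)} = 43566 - 7 \cdot 15^{2} = 43566 - 7 \cdot 225 = 43566 - 1575 = 41991$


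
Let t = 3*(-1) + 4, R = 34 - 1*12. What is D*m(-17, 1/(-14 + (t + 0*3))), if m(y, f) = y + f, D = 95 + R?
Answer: -1998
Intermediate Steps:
R = 22 (R = 34 - 12 = 22)
t = 1 (t = -3 + 4 = 1)
D = 117 (D = 95 + 22 = 117)
m(y, f) = f + y
D*m(-17, 1/(-14 + (t + 0*3))) = 117*(1/(-14 + (1 + 0*3)) - 17) = 117*(1/(-14 + (1 + 0)) - 17) = 117*(1/(-14 + 1) - 17) = 117*(1/(-13) - 17) = 117*(-1/13 - 17) = 117*(-222/13) = -1998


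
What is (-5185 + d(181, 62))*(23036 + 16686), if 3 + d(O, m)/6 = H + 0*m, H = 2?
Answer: -206196902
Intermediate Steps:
d(O, m) = -6 (d(O, m) = -18 + 6*(2 + 0*m) = -18 + 6*(2 + 0) = -18 + 6*2 = -18 + 12 = -6)
(-5185 + d(181, 62))*(23036 + 16686) = (-5185 - 6)*(23036 + 16686) = -5191*39722 = -206196902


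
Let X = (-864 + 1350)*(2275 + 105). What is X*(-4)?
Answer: -4626720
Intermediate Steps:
X = 1156680 (X = 486*2380 = 1156680)
X*(-4) = 1156680*(-4) = -4626720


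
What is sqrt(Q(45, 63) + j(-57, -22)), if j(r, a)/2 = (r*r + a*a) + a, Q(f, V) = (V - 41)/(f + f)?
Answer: sqrt(1670005)/15 ≈ 86.152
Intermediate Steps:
Q(f, V) = (-41 + V)/(2*f) (Q(f, V) = (-41 + V)/((2*f)) = (-41 + V)*(1/(2*f)) = (-41 + V)/(2*f))
j(r, a) = 2*a + 2*a**2 + 2*r**2 (j(r, a) = 2*((r*r + a*a) + a) = 2*((r**2 + a**2) + a) = 2*((a**2 + r**2) + a) = 2*(a + a**2 + r**2) = 2*a + 2*a**2 + 2*r**2)
sqrt(Q(45, 63) + j(-57, -22)) = sqrt((1/2)*(-41 + 63)/45 + (2*(-22) + 2*(-22)**2 + 2*(-57)**2)) = sqrt((1/2)*(1/45)*22 + (-44 + 2*484 + 2*3249)) = sqrt(11/45 + (-44 + 968 + 6498)) = sqrt(11/45 + 7422) = sqrt(334001/45) = sqrt(1670005)/15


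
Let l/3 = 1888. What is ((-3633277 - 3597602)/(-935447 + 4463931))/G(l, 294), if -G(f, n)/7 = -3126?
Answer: -39513/421914136 ≈ -9.3652e-5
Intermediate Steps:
l = 5664 (l = 3*1888 = 5664)
G(f, n) = 21882 (G(f, n) = -7*(-3126) = 21882)
((-3633277 - 3597602)/(-935447 + 4463931))/G(l, 294) = ((-3633277 - 3597602)/(-935447 + 4463931))/21882 = -7230879/3528484*(1/21882) = -7230879*1/3528484*(1/21882) = -118539/57844*1/21882 = -39513/421914136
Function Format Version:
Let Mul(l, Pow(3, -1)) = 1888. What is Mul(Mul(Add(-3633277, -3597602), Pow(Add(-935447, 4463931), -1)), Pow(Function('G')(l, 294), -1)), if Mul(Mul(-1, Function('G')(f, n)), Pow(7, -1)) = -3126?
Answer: Rational(-39513, 421914136) ≈ -9.3652e-5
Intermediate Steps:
l = 5664 (l = Mul(3, 1888) = 5664)
Function('G')(f, n) = 21882 (Function('G')(f, n) = Mul(-7, -3126) = 21882)
Mul(Mul(Add(-3633277, -3597602), Pow(Add(-935447, 4463931), -1)), Pow(Function('G')(l, 294), -1)) = Mul(Mul(Add(-3633277, -3597602), Pow(Add(-935447, 4463931), -1)), Pow(21882, -1)) = Mul(Mul(-7230879, Pow(3528484, -1)), Rational(1, 21882)) = Mul(Mul(-7230879, Rational(1, 3528484)), Rational(1, 21882)) = Mul(Rational(-118539, 57844), Rational(1, 21882)) = Rational(-39513, 421914136)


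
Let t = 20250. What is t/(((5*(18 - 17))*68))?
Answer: 2025/34 ≈ 59.559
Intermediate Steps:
t/(((5*(18 - 17))*68)) = 20250/(((5*(18 - 17))*68)) = 20250/(((5*1)*68)) = 20250/((5*68)) = 20250/340 = 20250*(1/340) = 2025/34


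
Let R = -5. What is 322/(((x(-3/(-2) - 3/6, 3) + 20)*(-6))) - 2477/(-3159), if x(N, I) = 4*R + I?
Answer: -54034/3159 ≈ -17.105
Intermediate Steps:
x(N, I) = -20 + I (x(N, I) = 4*(-5) + I = -20 + I)
322/(((x(-3/(-2) - 3/6, 3) + 20)*(-6))) - 2477/(-3159) = 322/((((-20 + 3) + 20)*(-6))) - 2477/(-3159) = 322/(((-17 + 20)*(-6))) - 2477*(-1/3159) = 322/((3*(-6))) + 2477/3159 = 322/(-18) + 2477/3159 = 322*(-1/18) + 2477/3159 = -161/9 + 2477/3159 = -54034/3159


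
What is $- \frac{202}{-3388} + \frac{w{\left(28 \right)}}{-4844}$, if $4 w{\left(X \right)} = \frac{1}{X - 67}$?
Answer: $\frac{5451697}{91435344} \approx 0.059624$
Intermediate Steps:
$w{\left(X \right)} = \frac{1}{4 \left(-67 + X\right)}$ ($w{\left(X \right)} = \frac{1}{4 \left(X - 67\right)} = \frac{1}{4 \left(-67 + X\right)}$)
$- \frac{202}{-3388} + \frac{w{\left(28 \right)}}{-4844} = - \frac{202}{-3388} + \frac{\frac{1}{4} \frac{1}{-67 + 28}}{-4844} = \left(-202\right) \left(- \frac{1}{3388}\right) + \frac{1}{4 \left(-39\right)} \left(- \frac{1}{4844}\right) = \frac{101}{1694} + \frac{1}{4} \left(- \frac{1}{39}\right) \left(- \frac{1}{4844}\right) = \frac{101}{1694} - - \frac{1}{755664} = \frac{101}{1694} + \frac{1}{755664} = \frac{5451697}{91435344}$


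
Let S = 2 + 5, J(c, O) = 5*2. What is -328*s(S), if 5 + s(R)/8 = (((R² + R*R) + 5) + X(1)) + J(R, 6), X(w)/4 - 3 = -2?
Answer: -293888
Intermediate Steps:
X(w) = 4 (X(w) = 12 + 4*(-2) = 12 - 8 = 4)
J(c, O) = 10
S = 7
s(R) = 112 + 16*R² (s(R) = -40 + 8*((((R² + R*R) + 5) + 4) + 10) = -40 + 8*((((R² + R²) + 5) + 4) + 10) = -40 + 8*(((2*R² + 5) + 4) + 10) = -40 + 8*(((5 + 2*R²) + 4) + 10) = -40 + 8*((9 + 2*R²) + 10) = -40 + 8*(19 + 2*R²) = -40 + (152 + 16*R²) = 112 + 16*R²)
-328*s(S) = -328*(112 + 16*7²) = -328*(112 + 16*49) = -328*(112 + 784) = -328*896 = -293888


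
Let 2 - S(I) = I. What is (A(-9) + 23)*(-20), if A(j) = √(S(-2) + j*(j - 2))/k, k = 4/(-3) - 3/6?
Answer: -460 + 120*√103/11 ≈ -349.28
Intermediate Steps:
S(I) = 2 - I
k = -11/6 (k = 4*(-⅓) - 3*⅙ = -4/3 - ½ = -11/6 ≈ -1.8333)
A(j) = -6*√(4 + j*(-2 + j))/11 (A(j) = √((2 - 1*(-2)) + j*(j - 2))/(-11/6) = √((2 + 2) + j*(-2 + j))*(-6/11) = √(4 + j*(-2 + j))*(-6/11) = -6*√(4 + j*(-2 + j))/11)
(A(-9) + 23)*(-20) = (-6*√(4 + (-9)² - 2*(-9))/11 + 23)*(-20) = (-6*√(4 + 81 + 18)/11 + 23)*(-20) = (-6*√103/11 + 23)*(-20) = (23 - 6*√103/11)*(-20) = -460 + 120*√103/11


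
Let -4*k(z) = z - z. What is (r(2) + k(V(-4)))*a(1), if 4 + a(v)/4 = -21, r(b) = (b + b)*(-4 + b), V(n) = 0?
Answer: 800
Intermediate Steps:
r(b) = 2*b*(-4 + b) (r(b) = (2*b)*(-4 + b) = 2*b*(-4 + b))
k(z) = 0 (k(z) = -(z - z)/4 = -1/4*0 = 0)
a(v) = -100 (a(v) = -16 + 4*(-21) = -16 - 84 = -100)
(r(2) + k(V(-4)))*a(1) = (2*2*(-4 + 2) + 0)*(-100) = (2*2*(-2) + 0)*(-100) = (-8 + 0)*(-100) = -8*(-100) = 800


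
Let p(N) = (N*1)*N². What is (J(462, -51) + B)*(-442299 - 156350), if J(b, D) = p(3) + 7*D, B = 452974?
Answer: -270974877956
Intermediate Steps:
p(N) = N³ (p(N) = N*N² = N³)
J(b, D) = 27 + 7*D (J(b, D) = 3³ + 7*D = 27 + 7*D)
(J(462, -51) + B)*(-442299 - 156350) = ((27 + 7*(-51)) + 452974)*(-442299 - 156350) = ((27 - 357) + 452974)*(-598649) = (-330 + 452974)*(-598649) = 452644*(-598649) = -270974877956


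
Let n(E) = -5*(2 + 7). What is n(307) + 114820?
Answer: 114775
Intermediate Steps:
n(E) = -45 (n(E) = -5*9 = -45)
n(307) + 114820 = -45 + 114820 = 114775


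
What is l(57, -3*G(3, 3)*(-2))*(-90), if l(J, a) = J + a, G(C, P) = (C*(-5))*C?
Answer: 19170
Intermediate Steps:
G(C, P) = -5*C² (G(C, P) = (-5*C)*C = -5*C²)
l(57, -3*G(3, 3)*(-2))*(-90) = (57 - (-15)*3²*(-2))*(-90) = (57 - (-15)*9*(-2))*(-90) = (57 - 3*(-45)*(-2))*(-90) = (57 + 135*(-2))*(-90) = (57 - 270)*(-90) = -213*(-90) = 19170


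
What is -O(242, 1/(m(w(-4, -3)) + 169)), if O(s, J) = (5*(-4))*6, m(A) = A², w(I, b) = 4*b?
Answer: 120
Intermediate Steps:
O(s, J) = -120 (O(s, J) = -20*6 = -120)
-O(242, 1/(m(w(-4, -3)) + 169)) = -1*(-120) = 120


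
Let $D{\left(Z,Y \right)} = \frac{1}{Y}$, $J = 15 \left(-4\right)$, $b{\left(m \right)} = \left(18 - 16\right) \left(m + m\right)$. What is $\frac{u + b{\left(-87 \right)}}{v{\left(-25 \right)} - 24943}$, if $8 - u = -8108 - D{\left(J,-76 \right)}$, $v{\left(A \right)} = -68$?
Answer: $- \frac{196789}{633612} \approx -0.31058$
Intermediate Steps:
$b{\left(m \right)} = 4 m$ ($b{\left(m \right)} = 2 \cdot 2 m = 4 m$)
$J = -60$
$u = \frac{616815}{76}$ ($u = 8 - \left(-8108 - \frac{1}{-76}\right) = 8 - \left(-8108 - - \frac{1}{76}\right) = 8 - \left(-8108 + \frac{1}{76}\right) = 8 - - \frac{616207}{76} = 8 + \frac{616207}{76} = \frac{616815}{76} \approx 8116.0$)
$\frac{u + b{\left(-87 \right)}}{v{\left(-25 \right)} - 24943} = \frac{\frac{616815}{76} + 4 \left(-87\right)}{-68 - 24943} = \frac{\frac{616815}{76} - 348}{-25011} = \frac{590367}{76} \left(- \frac{1}{25011}\right) = - \frac{196789}{633612}$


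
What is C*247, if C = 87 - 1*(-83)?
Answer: 41990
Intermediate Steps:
C = 170 (C = 87 + 83 = 170)
C*247 = 170*247 = 41990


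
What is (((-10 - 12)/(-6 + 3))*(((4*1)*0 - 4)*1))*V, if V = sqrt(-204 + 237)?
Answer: -88*sqrt(33)/3 ≈ -168.51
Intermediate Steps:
V = sqrt(33) ≈ 5.7446
(((-10 - 12)/(-6 + 3))*(((4*1)*0 - 4)*1))*V = (((-10 - 12)/(-6 + 3))*(((4*1)*0 - 4)*1))*sqrt(33) = ((-22/(-3))*((4*0 - 4)*1))*sqrt(33) = ((-22*(-1/3))*((0 - 4)*1))*sqrt(33) = (22*(-4*1)/3)*sqrt(33) = ((22/3)*(-4))*sqrt(33) = -88*sqrt(33)/3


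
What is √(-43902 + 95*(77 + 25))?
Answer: 2*I*√8553 ≈ 184.96*I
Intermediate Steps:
√(-43902 + 95*(77 + 25)) = √(-43902 + 95*102) = √(-43902 + 9690) = √(-34212) = 2*I*√8553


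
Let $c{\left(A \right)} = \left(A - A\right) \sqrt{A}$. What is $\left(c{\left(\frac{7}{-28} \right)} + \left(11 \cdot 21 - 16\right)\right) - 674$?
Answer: $-459$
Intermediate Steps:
$c{\left(A \right)} = 0$ ($c{\left(A \right)} = 0 \sqrt{A} = 0$)
$\left(c{\left(\frac{7}{-28} \right)} + \left(11 \cdot 21 - 16\right)\right) - 674 = \left(0 + \left(11 \cdot 21 - 16\right)\right) - 674 = \left(0 + \left(231 - 16\right)\right) - 674 = \left(0 + 215\right) - 674 = 215 - 674 = -459$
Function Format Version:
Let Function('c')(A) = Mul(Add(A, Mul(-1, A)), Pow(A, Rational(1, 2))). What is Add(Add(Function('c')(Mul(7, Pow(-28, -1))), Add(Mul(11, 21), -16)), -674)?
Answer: -459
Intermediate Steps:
Function('c')(A) = 0 (Function('c')(A) = Mul(0, Pow(A, Rational(1, 2))) = 0)
Add(Add(Function('c')(Mul(7, Pow(-28, -1))), Add(Mul(11, 21), -16)), -674) = Add(Add(0, Add(Mul(11, 21), -16)), -674) = Add(Add(0, Add(231, -16)), -674) = Add(Add(0, 215), -674) = Add(215, -674) = -459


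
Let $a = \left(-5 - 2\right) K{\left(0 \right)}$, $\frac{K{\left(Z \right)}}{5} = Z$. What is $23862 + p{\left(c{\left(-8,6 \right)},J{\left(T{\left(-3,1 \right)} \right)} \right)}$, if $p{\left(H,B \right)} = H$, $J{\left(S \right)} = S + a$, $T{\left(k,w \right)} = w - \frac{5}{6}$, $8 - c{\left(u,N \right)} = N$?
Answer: $23864$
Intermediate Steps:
$K{\left(Z \right)} = 5 Z$
$c{\left(u,N \right)} = 8 - N$
$T{\left(k,w \right)} = - \frac{5}{6} + w$ ($T{\left(k,w \right)} = w - \frac{5}{6} = - \frac{5}{6} + w$)
$a = 0$ ($a = \left(-5 - 2\right) 5 \cdot 0 = \left(-7\right) 0 = 0$)
$J{\left(S \right)} = S$ ($J{\left(S \right)} = S + 0 = S$)
$23862 + p{\left(c{\left(-8,6 \right)},J{\left(T{\left(-3,1 \right)} \right)} \right)} = 23862 + \left(8 - 6\right) = 23862 + 2 = 23864$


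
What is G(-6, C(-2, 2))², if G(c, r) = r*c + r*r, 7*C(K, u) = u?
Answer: 6400/2401 ≈ 2.6656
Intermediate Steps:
C(K, u) = u/7
G(c, r) = r² + c*r (G(c, r) = c*r + r² = r² + c*r)
G(-6, C(-2, 2))² = (((⅐)*2)*(-6 + (⅐)*2))² = (2*(-6 + 2/7)/7)² = ((2/7)*(-40/7))² = (-80/49)² = 6400/2401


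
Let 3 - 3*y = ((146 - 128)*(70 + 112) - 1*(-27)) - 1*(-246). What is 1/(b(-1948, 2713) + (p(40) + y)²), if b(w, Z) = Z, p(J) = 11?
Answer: 1/1373954 ≈ 7.2783e-7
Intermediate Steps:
y = -1182 (y = 1 - (((146 - 128)*(70 + 112) - 1*(-27)) - 1*(-246))/3 = 1 - ((18*182 + 27) + 246)/3 = 1 - ((3276 + 27) + 246)/3 = 1 - (3303 + 246)/3 = 1 - ⅓*3549 = 1 - 1183 = -1182)
1/(b(-1948, 2713) + (p(40) + y)²) = 1/(2713 + (11 - 1182)²) = 1/(2713 + (-1171)²) = 1/(2713 + 1371241) = 1/1373954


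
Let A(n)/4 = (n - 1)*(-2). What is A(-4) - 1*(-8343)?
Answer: 8383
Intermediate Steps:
A(n) = 8 - 8*n (A(n) = 4*((n - 1)*(-2)) = 4*((-1 + n)*(-2)) = 4*(2 - 2*n) = 8 - 8*n)
A(-4) - 1*(-8343) = (8 - 8*(-4)) - 1*(-8343) = (8 + 32) + 8343 = 40 + 8343 = 8383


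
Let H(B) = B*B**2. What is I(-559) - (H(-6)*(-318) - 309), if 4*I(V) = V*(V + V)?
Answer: 175723/2 ≈ 87862.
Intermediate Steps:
H(B) = B**3
I(V) = V**2/2 (I(V) = (V*(V + V))/4 = (V*(2*V))/4 = (2*V**2)/4 = V**2/2)
I(-559) - (H(-6)*(-318) - 309) = (1/2)*(-559)**2 - ((-6)**3*(-318) - 309) = (1/2)*312481 - (-216*(-318) - 309) = 312481/2 - (68688 - 309) = 312481/2 - 1*68379 = 312481/2 - 68379 = 175723/2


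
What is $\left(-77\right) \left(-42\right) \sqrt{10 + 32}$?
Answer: $3234 \sqrt{42} \approx 20959.0$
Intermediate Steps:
$\left(-77\right) \left(-42\right) \sqrt{10 + 32} = 3234 \sqrt{42}$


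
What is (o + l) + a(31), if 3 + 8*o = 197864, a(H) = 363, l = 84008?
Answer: 872829/8 ≈ 1.0910e+5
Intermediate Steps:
o = 197861/8 (o = -3/8 + (⅛)*197864 = -3/8 + 24733 = 197861/8 ≈ 24733.)
(o + l) + a(31) = (197861/8 + 84008) + 363 = 869925/8 + 363 = 872829/8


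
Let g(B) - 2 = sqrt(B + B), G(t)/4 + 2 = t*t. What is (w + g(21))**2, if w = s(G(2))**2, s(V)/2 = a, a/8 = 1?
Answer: (258 + sqrt(42))**2 ≈ 69950.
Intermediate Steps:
a = 8 (a = 8*1 = 8)
G(t) = -8 + 4*t**2 (G(t) = -8 + 4*(t*t) = -8 + 4*t**2)
s(V) = 16 (s(V) = 2*8 = 16)
w = 256 (w = 16**2 = 256)
g(B) = 2 + sqrt(2)*sqrt(B) (g(B) = 2 + sqrt(B + B) = 2 + sqrt(2*B) = 2 + sqrt(2)*sqrt(B))
(w + g(21))**2 = (256 + (2 + sqrt(2)*sqrt(21)))**2 = (256 + (2 + sqrt(42)))**2 = (258 + sqrt(42))**2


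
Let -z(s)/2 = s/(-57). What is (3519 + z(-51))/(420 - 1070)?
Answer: -66827/12350 ≈ -5.4111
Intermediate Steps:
z(s) = 2*s/57 (z(s) = -2*s/(-57) = -2*s*(-1)/57 = -(-2)*s/57 = 2*s/57)
(3519 + z(-51))/(420 - 1070) = (3519 + (2/57)*(-51))/(420 - 1070) = (3519 - 34/19)/(-650) = (66827/19)*(-1/650) = -66827/12350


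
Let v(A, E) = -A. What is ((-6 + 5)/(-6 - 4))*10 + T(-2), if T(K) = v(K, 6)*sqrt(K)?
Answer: 1 + 2*I*sqrt(2) ≈ 1.0 + 2.8284*I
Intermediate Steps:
T(K) = -K**(3/2) (T(K) = (-K)*sqrt(K) = -K**(3/2))
((-6 + 5)/(-6 - 4))*10 + T(-2) = ((-6 + 5)/(-6 - 4))*10 - (-2)**(3/2) = -1/(-10)*10 - (-2)*I*sqrt(2) = -1*(-1/10)*10 + 2*I*sqrt(2) = (1/10)*10 + 2*I*sqrt(2) = 1 + 2*I*sqrt(2)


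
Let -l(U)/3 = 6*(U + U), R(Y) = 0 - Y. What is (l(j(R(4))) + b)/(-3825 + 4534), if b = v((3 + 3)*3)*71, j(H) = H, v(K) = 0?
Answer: 144/709 ≈ 0.20310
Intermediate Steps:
R(Y) = -Y
l(U) = -36*U (l(U) = -18*(U + U) = -18*2*U = -36*U)
b = 0 (b = 0*71 = 0)
(l(j(R(4))) + b)/(-3825 + 4534) = (-(-36)*4 + 0)/(-3825 + 4534) = (-36*(-4) + 0)/709 = (144 + 0)*(1/709) = 144*(1/709) = 144/709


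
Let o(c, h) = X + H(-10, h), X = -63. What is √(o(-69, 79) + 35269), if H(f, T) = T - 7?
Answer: √35278 ≈ 187.82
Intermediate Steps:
H(f, T) = -7 + T
o(c, h) = -70 + h (o(c, h) = -63 + (-7 + h) = -70 + h)
√(o(-69, 79) + 35269) = √((-70 + 79) + 35269) = √(9 + 35269) = √35278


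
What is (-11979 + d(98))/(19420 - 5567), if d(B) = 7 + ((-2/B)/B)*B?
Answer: -586629/678797 ≈ -0.86422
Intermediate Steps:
d(B) = 7 - 2/B (d(B) = 7 + (-2/B²)*B = 7 - 2/B)
(-11979 + d(98))/(19420 - 5567) = (-11979 + (7 - 2/98))/(19420 - 5567) = (-11979 + (7 - 2*1/98))/13853 = (-11979 + (7 - 1/49))*(1/13853) = (-11979 + 342/49)*(1/13853) = -586629/49*1/13853 = -586629/678797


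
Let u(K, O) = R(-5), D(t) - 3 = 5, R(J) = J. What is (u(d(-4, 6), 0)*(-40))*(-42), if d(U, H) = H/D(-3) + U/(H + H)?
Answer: -8400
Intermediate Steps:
D(t) = 8 (D(t) = 3 + 5 = 8)
d(U, H) = H/8 + U/(2*H) (d(U, H) = H/8 + U/(H + H) = H*(1/8) + U/((2*H)) = H/8 + U*(1/(2*H)) = H/8 + U/(2*H))
u(K, O) = -5
(u(d(-4, 6), 0)*(-40))*(-42) = -5*(-40)*(-42) = 200*(-42) = -8400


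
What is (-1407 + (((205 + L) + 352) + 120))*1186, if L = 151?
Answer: -686694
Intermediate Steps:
(-1407 + (((205 + L) + 352) + 120))*1186 = (-1407 + (((205 + 151) + 352) + 120))*1186 = (-1407 + ((356 + 352) + 120))*1186 = (-1407 + (708 + 120))*1186 = (-1407 + 828)*1186 = -579*1186 = -686694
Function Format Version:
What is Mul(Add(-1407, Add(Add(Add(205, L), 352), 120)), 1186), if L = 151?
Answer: -686694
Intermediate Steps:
Mul(Add(-1407, Add(Add(Add(205, L), 352), 120)), 1186) = Mul(Add(-1407, Add(Add(Add(205, 151), 352), 120)), 1186) = Mul(Add(-1407, Add(Add(356, 352), 120)), 1186) = Mul(Add(-1407, Add(708, 120)), 1186) = Mul(Add(-1407, 828), 1186) = Mul(-579, 1186) = -686694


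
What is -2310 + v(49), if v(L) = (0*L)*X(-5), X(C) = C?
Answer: -2310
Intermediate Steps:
v(L) = 0 (v(L) = (0*L)*(-5) = 0*(-5) = 0)
-2310 + v(49) = -2310 + 0 = -2310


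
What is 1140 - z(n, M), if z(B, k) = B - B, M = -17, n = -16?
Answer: 1140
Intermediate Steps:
z(B, k) = 0
1140 - z(n, M) = 1140 - 1*0 = 1140 + 0 = 1140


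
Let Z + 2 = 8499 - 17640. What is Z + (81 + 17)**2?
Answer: 461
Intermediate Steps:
Z = -9143 (Z = -2 + (8499 - 17640) = -2 - 9141 = -9143)
Z + (81 + 17)**2 = -9143 + (81 + 17)**2 = -9143 + 98**2 = -9143 + 9604 = 461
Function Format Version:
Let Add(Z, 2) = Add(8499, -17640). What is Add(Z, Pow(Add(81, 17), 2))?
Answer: 461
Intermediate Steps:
Z = -9143 (Z = Add(-2, Add(8499, -17640)) = Add(-2, -9141) = -9143)
Add(Z, Pow(Add(81, 17), 2)) = Add(-9143, Pow(Add(81, 17), 2)) = Add(-9143, Pow(98, 2)) = Add(-9143, 9604) = 461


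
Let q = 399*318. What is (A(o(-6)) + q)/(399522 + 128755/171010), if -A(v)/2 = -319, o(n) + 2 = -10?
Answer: 872287808/2732895439 ≈ 0.31918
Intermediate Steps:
o(n) = -12 (o(n) = -2 - 10 = -12)
q = 126882
A(v) = 638 (A(v) = -2*(-319) = 638)
(A(o(-6)) + q)/(399522 + 128755/171010) = (638 + 126882)/(399522 + 128755/171010) = 127520/(399522 + 128755*(1/171010)) = 127520/(399522 + 25751/34202) = 127520/(13664477195/34202) = 127520*(34202/13664477195) = 872287808/2732895439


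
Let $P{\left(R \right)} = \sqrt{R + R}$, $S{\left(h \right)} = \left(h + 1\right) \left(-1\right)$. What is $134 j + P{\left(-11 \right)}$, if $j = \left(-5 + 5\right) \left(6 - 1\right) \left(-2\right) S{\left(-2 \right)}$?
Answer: $i \sqrt{22} \approx 4.6904 i$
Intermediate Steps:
$S{\left(h \right)} = -1 - h$ ($S{\left(h \right)} = \left(1 + h\right) \left(-1\right) = -1 - h$)
$P{\left(R \right)} = \sqrt{2} \sqrt{R}$ ($P{\left(R \right)} = \sqrt{2 R} = \sqrt{2} \sqrt{R}$)
$j = 0$ ($j = \left(-5 + 5\right) \left(6 - 1\right) \left(-2\right) \left(-1 - -2\right) = 0 \cdot 5 \left(-2\right) \left(-1 + 2\right) = 0 \left(-2\right) 1 = 0 \cdot 1 = 0$)
$134 j + P{\left(-11 \right)} = 134 \cdot 0 + \sqrt{2} \sqrt{-11} = 0 + \sqrt{2} i \sqrt{11} = 0 + i \sqrt{22} = i \sqrt{22}$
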